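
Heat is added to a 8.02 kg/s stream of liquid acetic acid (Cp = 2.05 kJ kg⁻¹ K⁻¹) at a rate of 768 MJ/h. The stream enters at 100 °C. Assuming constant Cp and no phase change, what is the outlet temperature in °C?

T_out = 113 °C

Q = 768 MJ/h = 213.33 kJ/s
ΔT = Q/(ṁ·Cp) = 213.33/(8.02×2.05) = 12.976 K
T_out = 100 + 12.976 = 112.98 °C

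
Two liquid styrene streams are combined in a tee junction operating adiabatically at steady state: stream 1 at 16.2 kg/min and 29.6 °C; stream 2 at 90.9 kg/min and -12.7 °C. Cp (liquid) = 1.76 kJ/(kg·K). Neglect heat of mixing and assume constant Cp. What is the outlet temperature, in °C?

Energy balance with Q = 0: Σ ṁᵢCp,ᵢ(T_out − Tᵢ) = 0
Σ ṁᵢCp,ᵢTᵢ = 16.2×1.76×29.6 + 90.9×1.76×-12.7 = -1187.8
Σ ṁᵢCp,ᵢ = 16.2×1.76 + 90.9×1.76 = 188.5
T_out = -1187.8 / 188.5 = -6.3017 °C

T_out = -6.30 °C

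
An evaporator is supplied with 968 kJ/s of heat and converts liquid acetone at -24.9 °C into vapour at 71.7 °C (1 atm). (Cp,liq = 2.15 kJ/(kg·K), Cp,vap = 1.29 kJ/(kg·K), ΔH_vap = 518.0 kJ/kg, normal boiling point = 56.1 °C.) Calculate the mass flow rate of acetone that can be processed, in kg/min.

ṁ = 81.5 kg/min

Δh = 2.15×(56.1−-24.9) + 518.0 + 1.29×(71.7−56.1) = 712.27 kJ/kg
Q = 968 kJ/s = 968 kJ/s = 58080 kJ/min
ṁ = Q/Δh = 58080 / 712.27 = 81.542 kg/min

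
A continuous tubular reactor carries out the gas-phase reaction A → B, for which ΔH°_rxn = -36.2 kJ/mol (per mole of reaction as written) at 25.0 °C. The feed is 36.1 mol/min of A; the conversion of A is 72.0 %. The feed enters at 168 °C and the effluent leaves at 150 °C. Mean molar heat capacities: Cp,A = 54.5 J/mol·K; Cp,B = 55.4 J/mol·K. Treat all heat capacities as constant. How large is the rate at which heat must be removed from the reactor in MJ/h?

Extent of reaction ξ = 0.720 × 36.1 = 25.992 mol/min
Reaction term: ξ·ΔH°_rxn = 25.992 × -36.2 = -940.91 kJ/min
Sensible, feed 168→25 °C: -281.35 kJ/min
Outlet flows (mol/min): A 10.108, B 25.992
Sensible, products 25→150 °C: 248.86 kJ/min
Q = ΔH = -973.4 kJ/min = -16.223 kW
Heat removed = 58.404 MJ/h

Q_out = 58.4 MJ/h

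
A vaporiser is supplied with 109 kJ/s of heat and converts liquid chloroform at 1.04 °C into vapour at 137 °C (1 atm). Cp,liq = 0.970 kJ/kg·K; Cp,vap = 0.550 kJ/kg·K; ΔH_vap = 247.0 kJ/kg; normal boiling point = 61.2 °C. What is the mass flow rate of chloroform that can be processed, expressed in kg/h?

Δh = 0.970×(61.2−1.04) + 247.0 + 0.550×(137−61.2) = 347.05 kJ/kg
Q = 109 kJ/s = 109 kJ/s = 392400 kJ/h
ṁ = Q/Δh = 392400 / 347.05 = 1130.7 kg/h

ṁ = 1130 kg/h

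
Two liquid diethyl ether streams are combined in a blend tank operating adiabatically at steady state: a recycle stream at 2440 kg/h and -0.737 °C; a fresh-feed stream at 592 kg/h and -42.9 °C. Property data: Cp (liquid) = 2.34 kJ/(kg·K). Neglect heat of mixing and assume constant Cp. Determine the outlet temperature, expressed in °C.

Adiabatic, steady state ⇒ Σ ṁᵢCp,ᵢ(T_out − Tᵢ) = 0
T_out = Σ ṁᵢCp,ᵢTᵢ / Σ ṁᵢCp,ᵢ
      = -63636 / 7094.9 = -8.9694 °C

T_out = -8.97 °C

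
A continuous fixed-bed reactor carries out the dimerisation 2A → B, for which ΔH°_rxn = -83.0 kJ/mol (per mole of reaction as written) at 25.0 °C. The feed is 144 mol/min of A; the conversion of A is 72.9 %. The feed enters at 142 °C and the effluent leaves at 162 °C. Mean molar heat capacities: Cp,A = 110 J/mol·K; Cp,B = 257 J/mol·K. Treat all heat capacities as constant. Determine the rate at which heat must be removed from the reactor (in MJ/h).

Q_out = 226 MJ/h

Extent of reaction ξ = 0.729 × 144 / 2 = 52.488 mol/min
Reaction term: ξ·ΔH°_rxn = 52.488 × -83.0 = -4356.5 kJ/min
Sensible, feed 142→25 °C: -1853.3 kJ/min
Outlet flows (mol/min): A 39.024, B 52.488
Sensible, products 25→162 °C: 2436.1 kJ/min
Q = ΔH = -3773.6 kJ/min = -62.894 kW
Heat removed = 226.42 MJ/h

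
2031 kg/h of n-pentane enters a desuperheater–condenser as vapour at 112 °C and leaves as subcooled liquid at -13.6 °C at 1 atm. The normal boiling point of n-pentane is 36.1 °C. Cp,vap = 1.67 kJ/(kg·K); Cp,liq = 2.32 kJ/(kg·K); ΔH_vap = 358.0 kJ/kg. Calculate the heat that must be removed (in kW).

vapour 112→36.1 °C: -126.75 kJ/kg
condensation at 36.1 °C: -358 kJ/kg
liquid 36.1→-13.6 °C: -115.3 kJ/kg
Δh = -126.75 + -358 + -115.3 = -600.06 kJ/kg
Q = ṁ·Δh = 2031 kg/h × -600.06 kJ/kg = -1.2187e+06 kJ/h
|Q| = 338.53 kW

Q_c = 339 kW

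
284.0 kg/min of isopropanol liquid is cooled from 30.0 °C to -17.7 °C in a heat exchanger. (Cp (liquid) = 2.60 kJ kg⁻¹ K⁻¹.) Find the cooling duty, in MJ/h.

Q = ṁ·Cp·ΔT = 284.0 × 2.60 × (-17.7 − 30.0) = -35222 kJ/min
Converting: 35222 / 60 s = 587.03 kW
Cooling duty = 2113.3 MJ/h

Q_c = 2110 MJ/h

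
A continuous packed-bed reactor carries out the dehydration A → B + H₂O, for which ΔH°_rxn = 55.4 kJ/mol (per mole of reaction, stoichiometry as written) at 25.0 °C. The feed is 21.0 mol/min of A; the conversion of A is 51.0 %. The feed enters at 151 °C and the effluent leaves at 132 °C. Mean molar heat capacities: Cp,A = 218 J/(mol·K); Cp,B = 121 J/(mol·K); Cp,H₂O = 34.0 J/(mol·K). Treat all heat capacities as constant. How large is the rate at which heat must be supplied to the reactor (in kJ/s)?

Extent of reaction ξ = 0.510 × 21.0 = 10.71 mol/min
Reaction term: ξ·ΔH°_rxn = 10.71 × 55.4 = 593.33 kJ/min
Sensible, feed 151→25 °C: -576.83 kJ/min
Outlet flows (mol/min): A 10.29, B 10.71, H₂O 10.71
Sensible, products 25→132 °C: 417.65 kJ/min
Q = ΔH = 434.16 kJ/min = 7.2359 kW
Heat supplied = 7.2359 kJ/s

Q_in = 7.24 kJ/s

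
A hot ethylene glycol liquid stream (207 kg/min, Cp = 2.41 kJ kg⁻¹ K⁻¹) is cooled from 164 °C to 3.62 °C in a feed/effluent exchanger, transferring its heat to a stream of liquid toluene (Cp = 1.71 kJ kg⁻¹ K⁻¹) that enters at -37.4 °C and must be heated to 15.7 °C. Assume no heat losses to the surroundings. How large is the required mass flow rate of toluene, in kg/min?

ṁ_c = 881 kg/min

Heat released by hot stream: Q = 207 × 2.41 × (164 − 3.62) = 80009 kJ/min
Energy balance on cold side (adiabatic exchanger): Q = ṁ_c·Cp_c·(T_c,out − T_c,in)
ṁ_c = 80009 / [1.71 × (15.7 − -37.4)] = 881.14 kg/min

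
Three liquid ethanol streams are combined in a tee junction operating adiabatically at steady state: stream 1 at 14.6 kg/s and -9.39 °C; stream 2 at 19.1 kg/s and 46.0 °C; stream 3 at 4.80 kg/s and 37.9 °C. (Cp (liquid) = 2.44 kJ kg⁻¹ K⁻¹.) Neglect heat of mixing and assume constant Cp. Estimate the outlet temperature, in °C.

Energy balance with Q = 0: Σ ṁᵢCp,ᵢ(T_out − Tᵢ) = 0
T_out = Σ ṁᵢCp,ᵢTᵢ / Σ ṁᵢCp,ᵢ
      = 2253.2 / 93.94 = 23.985 °C

T_out = 24.0 °C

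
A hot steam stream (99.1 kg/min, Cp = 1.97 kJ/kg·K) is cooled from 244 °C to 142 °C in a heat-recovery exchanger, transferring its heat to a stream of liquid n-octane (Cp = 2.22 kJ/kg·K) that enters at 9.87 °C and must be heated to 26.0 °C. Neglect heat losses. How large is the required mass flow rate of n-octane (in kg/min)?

Heat released by hot stream: Q = 99.1 × 1.97 × (244 − 142) = 19913 kJ/min
Energy balance on cold side (adiabatic exchanger): Q = ṁ_c·Cp_c·(T_c,out − T_c,in)
ṁ_c = 19913 / [2.22 × (26.0 − 9.87)] = 556.1 kg/min

ṁ_c = 556 kg/min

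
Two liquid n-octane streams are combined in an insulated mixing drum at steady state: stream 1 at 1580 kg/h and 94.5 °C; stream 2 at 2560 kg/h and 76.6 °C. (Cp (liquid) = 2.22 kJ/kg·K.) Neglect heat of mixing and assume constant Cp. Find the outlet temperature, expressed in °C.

Energy balance with Q = 0: Σ ṁᵢCp,ᵢ(T_out − Tᵢ) = 0
Σ ṁᵢCp,ᵢTᵢ = 1580×2.22×94.5 + 2560×2.22×76.6 = 766800
Σ ṁᵢCp,ᵢ = 1580×2.22 + 2560×2.22 = 9190.8
T_out = 766800 / 9190.8 = 83.431 °C

T_out = 83.4 °C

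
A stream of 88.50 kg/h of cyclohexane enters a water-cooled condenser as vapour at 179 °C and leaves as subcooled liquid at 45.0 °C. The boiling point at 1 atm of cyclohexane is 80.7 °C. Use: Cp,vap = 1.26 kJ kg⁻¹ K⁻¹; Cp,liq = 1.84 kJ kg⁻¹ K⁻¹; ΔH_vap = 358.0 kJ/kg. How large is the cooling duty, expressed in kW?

vapour 179→80.7 °C: -123.86 kJ/kg
condensation at 80.7 °C: -358 kJ/kg
liquid 80.7→45.0 °C: -65.688 kJ/kg
Δh = -123.86 + -358 + -65.688 = -547.55 kJ/kg
Q = ṁ·Δh = 88.50 kg/h × -547.55 kJ/kg = -48458 kJ/h
|Q| = 13.461 kW

Q_c = 13.5 kW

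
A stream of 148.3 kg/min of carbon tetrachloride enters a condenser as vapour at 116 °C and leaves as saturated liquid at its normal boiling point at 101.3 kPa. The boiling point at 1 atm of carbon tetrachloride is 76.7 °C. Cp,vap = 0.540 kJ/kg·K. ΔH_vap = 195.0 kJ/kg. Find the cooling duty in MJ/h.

vapour 116→76.7 °C: -21.222 kJ/kg
condensation at 76.7 °C: -195 kJ/kg
Δh = -21.222 + -195 = -216.22 kJ/kg
Q = ṁ·Δh = 148.3 kg/min × -216.22 kJ/kg = -32066 kJ/min
|Q| = 534.43 kW = 1923.9 MJ/h

Q_c = 1920 MJ/h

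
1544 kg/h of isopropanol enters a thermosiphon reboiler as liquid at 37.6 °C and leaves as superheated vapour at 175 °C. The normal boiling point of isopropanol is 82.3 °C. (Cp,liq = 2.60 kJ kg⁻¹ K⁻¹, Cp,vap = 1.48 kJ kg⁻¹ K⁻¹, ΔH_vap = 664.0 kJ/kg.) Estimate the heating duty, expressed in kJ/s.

Q = 393 kJ/s

liquid 37.6→82.3 °C: 116.22 kJ/kg
vaporisation at 82.3 °C: 664 kJ/kg
vapour 82.3→175 °C: 137.2 kJ/kg
Δh = 116.22 + 664 + 137.2 = 917.42 kJ/kg
Q = ṁ·Δh = 1544 kg/h × 917.42 kJ/kg = 1.4165e+06 kJ/h
|Q| = 393.47 kW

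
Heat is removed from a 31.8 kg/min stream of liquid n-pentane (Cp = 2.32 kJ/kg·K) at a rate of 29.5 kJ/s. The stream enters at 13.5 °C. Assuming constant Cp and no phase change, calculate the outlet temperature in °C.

Q = 29.5 kJ/s = 1770 kJ/min
ΔT = Q/(ṁ·Cp) = 1770/(31.8×2.32) = 23.992 K
T_out = 13.5 − 23.992 = -10.492 °C

T_out = -10.5 °C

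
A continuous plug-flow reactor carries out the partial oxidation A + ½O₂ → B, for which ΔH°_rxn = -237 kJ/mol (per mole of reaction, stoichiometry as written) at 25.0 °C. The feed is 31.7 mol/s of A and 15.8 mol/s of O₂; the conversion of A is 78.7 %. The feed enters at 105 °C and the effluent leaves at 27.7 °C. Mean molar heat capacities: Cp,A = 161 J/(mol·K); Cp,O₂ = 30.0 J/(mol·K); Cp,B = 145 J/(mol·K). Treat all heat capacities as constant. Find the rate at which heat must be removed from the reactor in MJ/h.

Q_out = 22800 MJ/h

Extent of reaction ξ = 0.787 × 31.7 = 24.948 mol/s
Reaction term: ξ·ΔH°_rxn = 24.948 × -237 = -5912.7 kJ/s
Sensible, feed 105→25 °C: -446.22 kJ/s
Outlet flows (mol/s): A 6.7521, O₂ 3.3261, B 24.948
Sensible, products 25→27.7 °C: 12.972 kJ/s
Q = ΔH = -6345.9 kJ/s = -6345.9 kW
Heat removed = 22845 MJ/h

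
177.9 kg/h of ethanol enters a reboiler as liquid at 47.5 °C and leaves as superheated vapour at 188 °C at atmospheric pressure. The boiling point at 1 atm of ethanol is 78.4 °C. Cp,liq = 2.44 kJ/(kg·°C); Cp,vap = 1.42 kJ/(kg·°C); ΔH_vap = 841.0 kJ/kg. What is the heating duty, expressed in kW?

liquid 47.5→78.4 °C: 75.396 kJ/kg
vaporisation at 78.4 °C: 841 kJ/kg
vapour 78.4→188 °C: 155.63 kJ/kg
Δh = 75.396 + 841 + 155.63 = 1072 kJ/kg
Q = ṁ·Δh = 177.9 kg/h × 1072 kJ/kg = 190710 kJ/h
|Q| = 52.976 kW

Q = 53.0 kW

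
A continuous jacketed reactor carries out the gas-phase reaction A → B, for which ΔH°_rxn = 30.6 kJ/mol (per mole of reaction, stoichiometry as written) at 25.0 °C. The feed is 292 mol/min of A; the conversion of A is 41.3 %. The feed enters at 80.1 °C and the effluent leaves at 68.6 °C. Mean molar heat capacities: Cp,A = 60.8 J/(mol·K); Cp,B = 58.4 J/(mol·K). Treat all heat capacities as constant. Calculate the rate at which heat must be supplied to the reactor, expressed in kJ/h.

Extent of reaction ξ = 0.413 × 292 = 120.6 mol/min
Reaction term: ξ·ΔH°_rxn = 120.6 × 30.6 = 3690.2 kJ/min
Sensible, feed 80.1→25 °C: -978.22 kJ/min
Outlet flows (mol/min): A 171.4, B 120.6
Sensible, products 25→68.6 °C: 761.44 kJ/min
Q = ΔH = 3473.5 kJ/min = 57.891 kW
Heat supplied = 208410 kJ/h

Q_in = 208000 kJ/h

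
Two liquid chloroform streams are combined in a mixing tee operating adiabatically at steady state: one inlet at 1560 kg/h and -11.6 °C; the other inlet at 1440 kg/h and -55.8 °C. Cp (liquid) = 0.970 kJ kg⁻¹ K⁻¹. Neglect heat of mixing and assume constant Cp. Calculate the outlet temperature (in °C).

No heat crosses the boundary, so H_out = H_in.
Σ ṁᵢCp,ᵢTᵢ = 1560×0.970×-11.6 + 1440×0.970×-55.8 = -95495
Σ ṁᵢCp,ᵢ = 1560×0.970 + 1440×0.970 = 2910
T_out = -95495 / 2910 = -32.816 °C

T_out = -32.8 °C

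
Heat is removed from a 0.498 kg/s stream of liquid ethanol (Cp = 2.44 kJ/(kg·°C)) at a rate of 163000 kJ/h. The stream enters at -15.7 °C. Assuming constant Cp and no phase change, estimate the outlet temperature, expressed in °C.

Q = 163000 kJ/h = 45.278 kJ/s
ΔT = Q/(ṁ·Cp) = 45.278/(0.498×2.44) = 37.262 K
T_out = -15.7 − 37.262 = -52.962 °C

T_out = -53.0 °C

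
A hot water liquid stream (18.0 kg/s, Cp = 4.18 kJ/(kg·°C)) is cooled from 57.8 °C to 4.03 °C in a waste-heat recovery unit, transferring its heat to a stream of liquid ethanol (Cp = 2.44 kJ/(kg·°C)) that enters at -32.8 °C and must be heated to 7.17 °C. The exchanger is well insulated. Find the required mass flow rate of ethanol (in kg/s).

ṁ_c = 41.5 kg/s

Heat released by hot stream: Q = 18.0 × 4.18 × (57.8 − 4.03) = 4045.7 kJ/s
Energy balance on cold side (adiabatic exchanger): Q = ṁ_c·Cp_c·(T_c,out − T_c,in)
ṁ_c = 4045.7 / [2.44 × (7.17 − -32.8)] = 41.482 kg/s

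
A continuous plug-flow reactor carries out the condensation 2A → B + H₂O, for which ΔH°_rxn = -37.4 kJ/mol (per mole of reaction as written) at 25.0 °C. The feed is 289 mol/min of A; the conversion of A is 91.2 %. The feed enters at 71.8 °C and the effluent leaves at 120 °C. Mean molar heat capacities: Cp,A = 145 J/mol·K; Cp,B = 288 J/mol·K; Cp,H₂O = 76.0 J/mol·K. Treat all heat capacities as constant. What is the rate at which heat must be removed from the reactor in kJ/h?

Extent of reaction ξ = 0.912 × 289 / 2 = 131.78 mol/min
Reaction term: ξ·ΔH°_rxn = 131.78 × -37.4 = -4928.7 kJ/min
Sensible, feed 71.8→25 °C: -1961.2 kJ/min
Outlet flows (mol/min): A 25.432, B 131.78, H₂O 131.78
Sensible, products 25→120 °C: 4907.4 kJ/min
Q = ΔH = -1982.5 kJ/min = -33.041 kW
Heat removed = 118950 kJ/h

Q_out = 119000 kJ/h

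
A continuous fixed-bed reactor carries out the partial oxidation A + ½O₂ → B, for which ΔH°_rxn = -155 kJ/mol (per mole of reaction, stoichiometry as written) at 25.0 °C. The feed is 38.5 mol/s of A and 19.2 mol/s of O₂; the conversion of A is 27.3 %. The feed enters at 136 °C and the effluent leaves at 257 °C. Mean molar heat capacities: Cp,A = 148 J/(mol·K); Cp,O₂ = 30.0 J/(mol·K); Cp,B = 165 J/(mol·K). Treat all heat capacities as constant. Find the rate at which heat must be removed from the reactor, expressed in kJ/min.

Q_out = 51900 kJ/min

Extent of reaction ξ = 0.273 × 38.5 = 10.511 mol/s
Reaction term: ξ·ΔH°_rxn = 10.511 × -155 = -1629.1 kJ/s
Sensible, feed 136→25 °C: -696.41 kJ/s
Outlet flows (mol/s): A 27.989, O₂ 13.945, B 10.511
Sensible, products 25→257 °C: 1460.4 kJ/s
Q = ΔH = -865.1 kJ/s = -865.1 kW
Heat removed = 51906 kJ/min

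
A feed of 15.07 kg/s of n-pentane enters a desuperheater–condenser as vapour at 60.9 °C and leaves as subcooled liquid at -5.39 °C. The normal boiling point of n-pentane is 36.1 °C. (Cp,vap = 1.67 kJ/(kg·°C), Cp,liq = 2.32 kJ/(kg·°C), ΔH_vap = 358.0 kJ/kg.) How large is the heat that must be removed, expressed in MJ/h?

Q_c = 26900 MJ/h

vapour 60.9→36.1 °C: -41.416 kJ/kg
condensation at 36.1 °C: -358 kJ/kg
liquid 36.1→-5.39 °C: -96.257 kJ/kg
Δh = -41.416 + -358 + -96.257 = -495.67 kJ/kg
Q = ṁ·Δh = 15.07 kg/s × -495.67 kJ/kg = -7469.8 kJ/s
|Q| = 7469.8 kW = 26891 MJ/h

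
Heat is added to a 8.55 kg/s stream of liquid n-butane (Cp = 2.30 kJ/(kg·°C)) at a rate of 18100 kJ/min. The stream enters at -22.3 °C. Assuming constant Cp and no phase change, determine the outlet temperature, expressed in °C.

Q = 18100 kJ/min = 301.67 kJ/s
ΔT = Q/(ṁ·Cp) = 301.67/(8.55×2.30) = 15.34 K
T_out = -22.3 + 15.34 = -6.9597 °C

T_out = -6.96 °C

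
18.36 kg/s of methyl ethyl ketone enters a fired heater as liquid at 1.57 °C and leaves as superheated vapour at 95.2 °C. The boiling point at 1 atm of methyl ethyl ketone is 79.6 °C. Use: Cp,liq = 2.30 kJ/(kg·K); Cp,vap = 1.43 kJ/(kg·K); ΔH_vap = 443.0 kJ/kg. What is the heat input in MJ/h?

liquid 1.57→79.6 °C: 179.47 kJ/kg
vaporisation at 79.6 °C: 443 kJ/kg
vapour 79.6→95.2 °C: 22.308 kJ/kg
Δh = 179.47 + 443 + 22.308 = 644.78 kJ/kg
Q = ṁ·Δh = 18.36 kg/s × 644.78 kJ/kg = 11838 kJ/s
|Q| = 11838 kW = 42617 MJ/h

Q = 42600 MJ/h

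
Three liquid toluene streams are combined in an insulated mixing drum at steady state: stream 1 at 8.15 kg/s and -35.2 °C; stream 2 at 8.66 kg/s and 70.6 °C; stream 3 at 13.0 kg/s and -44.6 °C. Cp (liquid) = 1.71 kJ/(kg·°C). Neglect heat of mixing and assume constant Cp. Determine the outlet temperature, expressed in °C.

No heat crosses the boundary, so H_out = H_in.
Σ ṁᵢCp,ᵢTᵢ = 8.15×1.71×-35.2 + 8.66×1.71×70.6 + 13.0×1.71×-44.6 = -436.54
Σ ṁᵢCp,ᵢ = 8.15×1.71 + 8.66×1.71 + 13.0×1.71 = 50.975
T_out = -436.54 / 50.975 = -8.5637 °C

T_out = -8.56 °C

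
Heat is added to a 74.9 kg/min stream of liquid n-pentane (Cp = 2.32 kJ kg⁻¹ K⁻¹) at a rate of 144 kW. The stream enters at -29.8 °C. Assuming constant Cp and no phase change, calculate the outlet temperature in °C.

T_out = 19.9 °C

Q = 144 kW = 8640 kJ/min
ΔT = Q/(ṁ·Cp) = 8640/(74.9×2.32) = 49.721 K
T_out = -29.8 + 49.721 = 19.921 °C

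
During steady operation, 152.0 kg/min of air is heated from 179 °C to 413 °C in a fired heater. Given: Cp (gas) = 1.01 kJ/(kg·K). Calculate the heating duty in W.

Q = ṁ·Cp·ΔT = 152.0 × 1.01 × (413 − 179) = 35924 kJ/min
Converting: 35924 / 60 s = 598.73 kW
Heating duty = 598730 W

Q = 599000 W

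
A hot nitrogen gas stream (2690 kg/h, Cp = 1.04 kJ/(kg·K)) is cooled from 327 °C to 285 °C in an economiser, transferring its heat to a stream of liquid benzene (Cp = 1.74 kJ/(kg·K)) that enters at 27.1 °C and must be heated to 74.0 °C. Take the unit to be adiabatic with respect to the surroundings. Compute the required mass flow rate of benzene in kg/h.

ṁ_c = 1440 kg/h

Heat released by hot stream: Q = 2690 × 1.04 × (327 − 285) = 117500 kJ/h
Energy balance on cold side (adiabatic exchanger): Q = ṁ_c·Cp_c·(T_c,out − T_c,in)
ṁ_c = 117500 / [1.74 × (74.0 − 27.1)] = 1439.8 kg/h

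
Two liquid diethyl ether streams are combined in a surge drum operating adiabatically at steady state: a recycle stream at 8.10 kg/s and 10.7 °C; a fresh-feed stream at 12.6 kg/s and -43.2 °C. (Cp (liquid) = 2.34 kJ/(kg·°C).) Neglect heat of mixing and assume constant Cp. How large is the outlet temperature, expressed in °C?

T_out = -22.1 °C

Adiabatic, steady state ⇒ Σ ṁᵢCp,ᵢ(T_out − Tᵢ) = 0
T_out = Σ ṁᵢCp,ᵢTᵢ / Σ ṁᵢCp,ᵢ
      = -1070.9 / 48.438 = -22.109 °C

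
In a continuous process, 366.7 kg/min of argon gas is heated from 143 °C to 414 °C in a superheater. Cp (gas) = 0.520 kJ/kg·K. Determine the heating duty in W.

Q = ṁ·Cp·ΔT = 366.7 × 0.520 × (414 − 143) = 51675 kJ/min
Converting: 51675 / 60 s = 861.26 kW
Heating duty = 861260 W

Q = 861000 W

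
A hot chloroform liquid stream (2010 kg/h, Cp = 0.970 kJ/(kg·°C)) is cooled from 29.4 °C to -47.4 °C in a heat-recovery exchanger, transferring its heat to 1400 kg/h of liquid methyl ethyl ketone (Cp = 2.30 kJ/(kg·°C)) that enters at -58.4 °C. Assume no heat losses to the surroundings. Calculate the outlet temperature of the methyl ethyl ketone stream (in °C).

T_c,out = -11.9 °C

Heat released by hot stream: Q = 2010 × 0.970 × (29.4 − -47.4) = 149740 kJ/h
Energy balance on cold side (adiabatic exchanger): Q = ṁ_c·Cp_c·(T_c,out − T_c,in)
T_c,out = -58.4 + 149740/(1400 × 2.30) = -11.898 °C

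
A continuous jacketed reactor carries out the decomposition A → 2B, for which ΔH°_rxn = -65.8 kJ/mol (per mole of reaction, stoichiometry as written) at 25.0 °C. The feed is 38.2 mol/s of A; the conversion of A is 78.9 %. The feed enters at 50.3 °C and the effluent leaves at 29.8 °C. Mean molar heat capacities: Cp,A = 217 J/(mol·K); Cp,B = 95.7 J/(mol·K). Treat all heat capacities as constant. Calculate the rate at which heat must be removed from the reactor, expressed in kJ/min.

Q_out = 129000 kJ/min

Extent of reaction ξ = 0.789 × 38.2 = 30.14 mol/s
Reaction term: ξ·ΔH°_rxn = 30.14 × -65.8 = -1983.2 kJ/s
Sensible, feed 50.3→25 °C: -209.72 kJ/s
Outlet flows (mol/s): A 8.0602, B 60.28
Sensible, products 25→29.8 °C: 36.086 kJ/s
Q = ΔH = -2156.8 kJ/s = -2156.8 kW
Heat removed = 129410 kJ/min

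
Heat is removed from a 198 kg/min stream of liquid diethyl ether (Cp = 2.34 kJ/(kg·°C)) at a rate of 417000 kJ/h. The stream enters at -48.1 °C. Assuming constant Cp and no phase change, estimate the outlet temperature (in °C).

T_out = -63.1 °C

Q = 417000 kJ/h = 6950 kJ/min
ΔT = Q/(ṁ·Cp) = 6950/(198×2.34) = 15 K
T_out = -48.1 − 15 = -63.1 °C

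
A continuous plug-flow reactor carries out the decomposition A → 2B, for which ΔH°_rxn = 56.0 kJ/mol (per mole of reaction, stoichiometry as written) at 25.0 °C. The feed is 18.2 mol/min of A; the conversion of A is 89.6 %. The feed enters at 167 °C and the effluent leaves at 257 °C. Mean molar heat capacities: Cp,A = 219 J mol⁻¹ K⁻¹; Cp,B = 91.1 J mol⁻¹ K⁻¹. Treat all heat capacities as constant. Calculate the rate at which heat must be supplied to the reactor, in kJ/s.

Q_in = 18.9 kJ/s

Extent of reaction ξ = 0.896 × 18.2 = 16.307 mol/min
Reaction term: ξ·ΔH°_rxn = 16.307 × 56.0 = 913.2 kJ/min
Sensible, feed 167→25 °C: -565.98 kJ/min
Outlet flows (mol/min): A 1.8928, B 32.614
Sensible, products 25→257 °C: 785.48 kJ/min
Q = ΔH = 1132.7 kJ/min = 18.878 kW
Heat supplied = 18.878 kJ/s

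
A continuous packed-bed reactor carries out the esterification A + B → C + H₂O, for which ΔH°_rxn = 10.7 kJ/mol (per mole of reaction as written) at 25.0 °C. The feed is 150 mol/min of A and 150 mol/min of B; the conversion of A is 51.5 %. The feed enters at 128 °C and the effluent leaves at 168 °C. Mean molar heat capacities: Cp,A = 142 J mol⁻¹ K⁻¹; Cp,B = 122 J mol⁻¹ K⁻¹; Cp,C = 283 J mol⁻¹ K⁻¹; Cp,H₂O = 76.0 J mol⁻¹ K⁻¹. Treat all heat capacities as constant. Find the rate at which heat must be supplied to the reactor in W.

Extent of reaction ξ = 0.515 × 150 = 77.25 mol/min
Reaction term: ξ·ΔH°_rxn = 77.25 × 10.7 = 826.57 kJ/min
Sensible, feed 128→25 °C: -4078.8 kJ/min
Outlet flows (mol/min): A 72.75, B 72.75, C 77.25, H₂O 77.25
Sensible, products 25→168 °C: 6712.2 kJ/min
Q = ΔH = 3460 kJ/min = 57.667 kW
Heat supplied = 57667 W

Q_in = 57700 W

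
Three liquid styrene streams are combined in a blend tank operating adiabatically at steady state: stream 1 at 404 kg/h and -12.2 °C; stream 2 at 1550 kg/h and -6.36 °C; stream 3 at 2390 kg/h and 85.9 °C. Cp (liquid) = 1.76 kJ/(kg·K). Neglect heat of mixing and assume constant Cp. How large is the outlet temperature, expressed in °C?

T_out = 43.9 °C

Adiabatic, steady state ⇒ Σ ṁᵢCp,ᵢ(T_out − Tᵢ) = 0
Σ ṁᵢCp,ᵢTᵢ = 404×1.76×-12.2 + 1550×1.76×-6.36 + 2390×1.76×85.9 = 335300
Σ ṁᵢCp,ᵢ = 404×1.76 + 1550×1.76 + 2390×1.76 = 7645.4
T_out = 335300 / 7645.4 = 43.857 °C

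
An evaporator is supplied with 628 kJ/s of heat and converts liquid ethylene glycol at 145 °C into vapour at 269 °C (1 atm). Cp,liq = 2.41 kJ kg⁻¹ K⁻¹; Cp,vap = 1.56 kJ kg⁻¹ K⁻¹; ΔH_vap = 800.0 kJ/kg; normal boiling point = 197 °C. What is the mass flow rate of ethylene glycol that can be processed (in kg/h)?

ṁ = 2180 kg/h

Δh = 2.41×(197−145) + 800.0 + 1.56×(269−197) = 1037.6 kJ/kg
Q = 628 kJ/s = 628 kJ/s = 2.2608e+06 kJ/h
ṁ = Q/Δh = 2.2608e+06 / 1037.6 = 2178.8 kg/h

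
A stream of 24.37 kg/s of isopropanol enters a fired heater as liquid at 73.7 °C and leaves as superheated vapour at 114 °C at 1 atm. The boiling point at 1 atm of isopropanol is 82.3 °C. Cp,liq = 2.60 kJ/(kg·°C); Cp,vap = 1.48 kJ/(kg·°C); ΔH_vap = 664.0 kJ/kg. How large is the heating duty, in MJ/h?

Q = 64300 MJ/h

liquid 73.7→82.3 °C: 22.36 kJ/kg
vaporisation at 82.3 °C: 664 kJ/kg
vapour 82.3→114 °C: 46.916 kJ/kg
Δh = 22.36 + 664 + 46.916 = 733.28 kJ/kg
Q = ṁ·Δh = 24.37 kg/s × 733.28 kJ/kg = 17870 kJ/s
|Q| = 17870 kW = 64332 MJ/h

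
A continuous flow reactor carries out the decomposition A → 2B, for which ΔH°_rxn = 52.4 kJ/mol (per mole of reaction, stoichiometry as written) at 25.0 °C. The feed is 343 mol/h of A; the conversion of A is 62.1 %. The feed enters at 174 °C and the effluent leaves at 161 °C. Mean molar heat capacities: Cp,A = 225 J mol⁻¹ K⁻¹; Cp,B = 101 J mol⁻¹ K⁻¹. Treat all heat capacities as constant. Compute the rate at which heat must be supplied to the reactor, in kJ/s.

Q_in = 2.64 kJ/s

Extent of reaction ξ = 0.621 × 343 = 213 mol/h
Reaction term: ξ·ΔH°_rxn = 213 × 52.4 = 11161 kJ/h
Sensible, feed 174→25 °C: -11499 kJ/h
Outlet flows (mol/h): A 130, B 426.01
Sensible, products 25→161 °C: 9829.5 kJ/h
Q = ΔH = 9491.8 kJ/h = 2.6366 kW
Heat supplied = 2.6366 kJ/s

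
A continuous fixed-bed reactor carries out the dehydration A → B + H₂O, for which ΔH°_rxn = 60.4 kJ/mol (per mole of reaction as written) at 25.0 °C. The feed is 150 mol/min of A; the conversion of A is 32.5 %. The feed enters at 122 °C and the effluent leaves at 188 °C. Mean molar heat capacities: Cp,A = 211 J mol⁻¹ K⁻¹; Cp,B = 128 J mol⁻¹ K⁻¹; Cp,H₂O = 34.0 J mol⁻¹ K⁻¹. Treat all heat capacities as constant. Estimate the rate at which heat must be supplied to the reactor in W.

Extent of reaction ξ = 0.325 × 150 = 48.75 mol/min
Reaction term: ξ·ΔH°_rxn = 48.75 × 60.4 = 2944.5 kJ/min
Sensible, feed 122→25 °C: -3070.1 kJ/min
Outlet flows (mol/min): A 101.25, B 48.75, H₂O 48.75
Sensible, products 25→188 °C: 4769.6 kJ/min
Q = ΔH = 4644 kJ/min = 77.401 kW
Heat supplied = 77401 W

Q_in = 77400 W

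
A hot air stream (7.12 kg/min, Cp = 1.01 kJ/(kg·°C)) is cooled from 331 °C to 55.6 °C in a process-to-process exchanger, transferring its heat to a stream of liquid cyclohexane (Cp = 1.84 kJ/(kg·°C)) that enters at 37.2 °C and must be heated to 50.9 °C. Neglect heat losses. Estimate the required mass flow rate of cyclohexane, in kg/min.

Heat released by hot stream: Q = 7.12 × 1.01 × (331 − 55.6) = 1980.5 kJ/min
Energy balance on cold side (adiabatic exchanger): Q = ṁ_c·Cp_c·(T_c,out − T_c,in)
ṁ_c = 1980.5 / [1.84 × (50.9 − 37.2)] = 78.565 kg/min

ṁ_c = 78.6 kg/min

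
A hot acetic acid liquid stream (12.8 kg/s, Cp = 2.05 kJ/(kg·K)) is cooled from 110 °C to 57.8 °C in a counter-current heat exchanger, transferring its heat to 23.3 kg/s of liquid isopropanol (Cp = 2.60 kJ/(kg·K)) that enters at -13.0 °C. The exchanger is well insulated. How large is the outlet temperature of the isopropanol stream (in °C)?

T_c,out = 9.61 °C

Heat released by hot stream: Q = 12.8 × 2.05 × (110 − 57.8) = 1369.7 kJ/s
Energy balance on cold side (adiabatic exchanger): Q = ṁ_c·Cp_c·(T_c,out − T_c,in)
T_c,out = -13.0 + 1369.7/(23.3 × 2.60) = 9.6102 °C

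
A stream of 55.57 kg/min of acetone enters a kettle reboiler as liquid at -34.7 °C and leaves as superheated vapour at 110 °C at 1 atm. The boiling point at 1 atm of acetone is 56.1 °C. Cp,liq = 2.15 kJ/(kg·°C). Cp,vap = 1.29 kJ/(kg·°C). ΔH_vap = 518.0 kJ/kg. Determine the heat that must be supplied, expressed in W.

liquid -34.7→56.1 °C: 195.22 kJ/kg
vaporisation at 56.1 °C: 518 kJ/kg
vapour 56.1→110 °C: 69.531 kJ/kg
Δh = 195.22 + 518 + 69.531 = 782.75 kJ/kg
Q = ṁ·Δh = 55.57 kg/min × 782.75 kJ/kg = 43497 kJ/min
|Q| = 724.96 kW = 724960 W

Q = 725000 W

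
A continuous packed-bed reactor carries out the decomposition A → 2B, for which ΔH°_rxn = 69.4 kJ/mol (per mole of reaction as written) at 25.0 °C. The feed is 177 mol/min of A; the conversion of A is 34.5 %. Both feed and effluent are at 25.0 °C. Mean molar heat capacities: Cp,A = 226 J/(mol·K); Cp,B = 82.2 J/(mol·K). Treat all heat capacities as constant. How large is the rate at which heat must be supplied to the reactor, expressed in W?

Extent of reaction ξ = 0.345 × 177 = 61.065 mol/min
Reaction term: ξ·ΔH°_rxn = 61.065 × 69.4 = 4237.9 kJ/min
Q = ΔH = 4237.9 kJ/min = 70.632 kW
Heat supplied = 70632 W

Q_in = 70600 W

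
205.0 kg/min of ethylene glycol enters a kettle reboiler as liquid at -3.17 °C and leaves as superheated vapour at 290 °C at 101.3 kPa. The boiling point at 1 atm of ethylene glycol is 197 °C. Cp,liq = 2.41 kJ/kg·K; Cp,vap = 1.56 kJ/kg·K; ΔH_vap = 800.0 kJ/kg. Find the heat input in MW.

liquid -3.17→197 °C: 482.41 kJ/kg
vaporisation at 197 °C: 800 kJ/kg
vapour 197→290 °C: 145.08 kJ/kg
Δh = 482.41 + 800 + 145.08 = 1427.5 kJ/kg
Q = ṁ·Δh = 205.0 kg/min × 1427.5 kJ/kg = 292640 kJ/min
|Q| = 4877.3 kW = 4.8773 MW

Q = 4.88 MW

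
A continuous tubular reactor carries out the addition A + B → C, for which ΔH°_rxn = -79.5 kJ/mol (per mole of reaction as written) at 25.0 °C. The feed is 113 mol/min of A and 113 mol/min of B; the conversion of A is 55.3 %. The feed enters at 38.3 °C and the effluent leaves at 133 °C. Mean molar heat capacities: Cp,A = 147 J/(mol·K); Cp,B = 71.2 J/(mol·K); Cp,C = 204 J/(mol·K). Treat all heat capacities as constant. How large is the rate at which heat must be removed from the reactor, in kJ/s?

Extent of reaction ξ = 0.553 × 113 = 62.489 mol/min
Reaction term: ξ·ΔH°_rxn = 62.489 × -79.5 = -4967.9 kJ/min
Sensible, feed 38.3→25 °C: -327.93 kJ/min
Outlet flows (mol/min): A 50.511, B 50.511, C 62.489
Sensible, products 25→133 °C: 2567.1 kJ/min
Q = ΔH = -2728.7 kJ/min = -45.479 kW
Heat removed = 45.479 kJ/s

Q_out = 45.5 kJ/s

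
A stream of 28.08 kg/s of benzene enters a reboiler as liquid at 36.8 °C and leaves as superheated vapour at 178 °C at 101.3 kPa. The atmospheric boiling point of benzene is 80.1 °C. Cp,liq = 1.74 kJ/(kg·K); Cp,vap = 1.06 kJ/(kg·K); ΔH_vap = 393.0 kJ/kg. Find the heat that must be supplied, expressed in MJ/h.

liquid 36.8→80.1 °C: 75.342 kJ/kg
vaporisation at 80.1 °C: 393 kJ/kg
vapour 80.1→178 °C: 103.77 kJ/kg
Δh = 75.342 + 393 + 103.77 = 572.12 kJ/kg
Q = ṁ·Δh = 28.08 kg/s × 572.12 kJ/kg = 16065 kJ/s
|Q| = 16065 kW = 57834 MJ/h

Q = 57800 MJ/h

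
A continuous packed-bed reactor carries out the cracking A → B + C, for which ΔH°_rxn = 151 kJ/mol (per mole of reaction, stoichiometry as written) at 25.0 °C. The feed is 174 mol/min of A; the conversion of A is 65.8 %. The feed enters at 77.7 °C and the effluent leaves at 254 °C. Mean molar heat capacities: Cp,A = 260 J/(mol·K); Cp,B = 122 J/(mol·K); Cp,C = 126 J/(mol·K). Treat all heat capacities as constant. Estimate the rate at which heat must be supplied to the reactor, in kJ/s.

Extent of reaction ξ = 0.658 × 174 = 114.49 mol/min
Reaction term: ξ·ΔH°_rxn = 114.49 × 151 = 17288 kJ/min
Sensible, feed 77.7→25 °C: -2384.1 kJ/min
Outlet flows (mol/min): A 59.508, B 114.49, C 114.49
Sensible, products 25→254 °C: 10045 kJ/min
Q = ΔH = 24949 kJ/min = 415.82 kW
Heat supplied = 415.82 kJ/s

Q_in = 416 kJ/s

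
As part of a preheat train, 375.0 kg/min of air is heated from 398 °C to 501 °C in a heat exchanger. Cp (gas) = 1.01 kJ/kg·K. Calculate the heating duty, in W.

Q = ṁ·Cp·ΔT = 375.0 × 1.01 × (501 − 398) = 39011 kJ/min
Converting: 39011 / 60 s = 650.19 kW
Heating duty = 650190 W

Q = 650000 W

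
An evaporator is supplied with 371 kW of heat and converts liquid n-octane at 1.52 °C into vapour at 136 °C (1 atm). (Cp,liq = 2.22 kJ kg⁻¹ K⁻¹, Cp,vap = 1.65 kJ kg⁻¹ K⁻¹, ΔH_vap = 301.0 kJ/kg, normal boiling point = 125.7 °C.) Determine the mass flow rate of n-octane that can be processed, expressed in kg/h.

Δh = 2.22×(125.7−1.52) + 301.0 + 1.65×(136−125.7) = 593.67 kJ/kg
Q = 371 kW = 371 kJ/s = 1.3356e+06 kJ/h
ṁ = Q/Δh = 1.3356e+06 / 593.67 = 2249.7 kg/h

ṁ = 2250 kg/h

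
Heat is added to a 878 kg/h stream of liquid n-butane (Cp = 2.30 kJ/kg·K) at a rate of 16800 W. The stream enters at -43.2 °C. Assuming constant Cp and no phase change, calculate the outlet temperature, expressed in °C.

Q = 16800 W = 60480 kJ/h
ΔT = Q/(ṁ·Cp) = 60480/(878×2.30) = 29.949 K
T_out = -43.2 + 29.949 = -13.251 °C

T_out = -13.3 °C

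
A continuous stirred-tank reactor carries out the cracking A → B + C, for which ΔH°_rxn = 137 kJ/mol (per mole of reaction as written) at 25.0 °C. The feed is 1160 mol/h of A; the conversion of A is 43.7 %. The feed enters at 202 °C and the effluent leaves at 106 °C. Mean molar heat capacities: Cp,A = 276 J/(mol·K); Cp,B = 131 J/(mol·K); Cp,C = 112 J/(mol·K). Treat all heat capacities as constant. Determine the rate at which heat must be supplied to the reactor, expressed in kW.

Q_in = 10.4 kW

Extent of reaction ξ = 0.437 × 1160 = 506.92 mol/h
Reaction term: ξ·ΔH°_rxn = 506.92 × 137 = 69448 kJ/h
Sensible, feed 202→25 °C: -56668 kJ/h
Outlet flows (mol/h): A 653.08, B 506.92, C 506.92
Sensible, products 25→106 °C: 24578 kJ/h
Q = ΔH = 37358 kJ/h = 10.377 kW
Heat supplied = 10.377 kW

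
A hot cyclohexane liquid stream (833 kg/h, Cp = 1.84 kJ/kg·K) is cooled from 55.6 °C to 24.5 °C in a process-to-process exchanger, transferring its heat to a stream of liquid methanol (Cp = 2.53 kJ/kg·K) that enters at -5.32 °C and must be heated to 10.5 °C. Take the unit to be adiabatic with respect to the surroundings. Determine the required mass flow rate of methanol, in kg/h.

ṁ_c = 1190 kg/h

Heat released by hot stream: Q = 833 × 1.84 × (55.6 − 24.5) = 47668 kJ/h
Energy balance on cold side (adiabatic exchanger): Q = ṁ_c·Cp_c·(T_c,out − T_c,in)
ṁ_c = 47668 / [2.53 × (10.5 − -5.32)] = 1191 kg/h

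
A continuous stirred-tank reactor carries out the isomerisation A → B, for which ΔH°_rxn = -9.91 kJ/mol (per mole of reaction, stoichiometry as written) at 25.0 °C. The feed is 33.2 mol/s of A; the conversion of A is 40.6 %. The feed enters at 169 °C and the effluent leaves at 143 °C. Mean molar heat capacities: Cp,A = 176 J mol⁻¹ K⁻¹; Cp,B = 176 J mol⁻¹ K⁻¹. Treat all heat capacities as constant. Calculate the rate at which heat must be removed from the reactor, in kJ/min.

Q_out = 17100 kJ/min

Extent of reaction ξ = 0.406 × 33.2 = 13.479 mol/s
Reaction term: ξ·ΔH°_rxn = 13.479 × -9.91 = -133.58 kJ/s
Sensible, feed 169→25 °C: -841.42 kJ/s
Outlet flows (mol/s): A 19.721, B 13.479
Sensible, products 25→143 °C: 689.5 kJ/s
Q = ΔH = -285.5 kJ/s = -285.5 kW
Heat removed = 17130 kJ/min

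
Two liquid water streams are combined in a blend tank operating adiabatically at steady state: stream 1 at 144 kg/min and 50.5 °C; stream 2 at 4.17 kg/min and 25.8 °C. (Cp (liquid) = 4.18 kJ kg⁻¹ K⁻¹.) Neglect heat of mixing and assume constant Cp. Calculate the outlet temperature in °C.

Energy balance with Q = 0: Σ ṁᵢCp,ᵢ(T_out − Tᵢ) = 0
T_out = Σ ṁᵢCp,ᵢTᵢ / Σ ṁᵢCp,ᵢ
      = 30847 / 619.35 = 49.805 °C

T_out = 49.8 °C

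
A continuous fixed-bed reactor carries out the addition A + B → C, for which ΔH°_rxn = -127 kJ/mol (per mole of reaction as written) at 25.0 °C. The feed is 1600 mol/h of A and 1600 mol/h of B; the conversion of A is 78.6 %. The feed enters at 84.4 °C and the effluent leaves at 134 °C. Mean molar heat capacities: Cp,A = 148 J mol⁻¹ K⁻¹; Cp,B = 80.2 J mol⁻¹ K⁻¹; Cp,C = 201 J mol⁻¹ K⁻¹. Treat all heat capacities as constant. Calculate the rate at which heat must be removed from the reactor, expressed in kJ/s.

Q_out = 40.4 kJ/s

Extent of reaction ξ = 0.786 × 1600 = 1257.6 mol/h
Reaction term: ξ·ΔH°_rxn = 1257.6 × -127 = -159720 kJ/h
Sensible, feed 84.4→25 °C: -21688 kJ/h
Outlet flows (mol/h): A 342.4, B 342.4, C 1257.6
Sensible, products 25→134 °C: 36070 kJ/h
Q = ΔH = -145330 kJ/h = -40.37 kW
Heat removed = 40.37 kJ/s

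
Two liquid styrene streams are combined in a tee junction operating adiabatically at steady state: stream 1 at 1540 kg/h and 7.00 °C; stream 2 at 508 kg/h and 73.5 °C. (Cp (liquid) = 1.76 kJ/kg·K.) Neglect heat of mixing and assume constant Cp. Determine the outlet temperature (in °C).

Energy balance with Q = 0: Σ ṁᵢCp,ᵢ(T_out − Tᵢ) = 0
T_out = Σ ṁᵢCp,ᵢTᵢ / Σ ṁᵢCp,ᵢ
      = 84688 / 3604.5 = 23.495 °C

T_out = 23.5 °C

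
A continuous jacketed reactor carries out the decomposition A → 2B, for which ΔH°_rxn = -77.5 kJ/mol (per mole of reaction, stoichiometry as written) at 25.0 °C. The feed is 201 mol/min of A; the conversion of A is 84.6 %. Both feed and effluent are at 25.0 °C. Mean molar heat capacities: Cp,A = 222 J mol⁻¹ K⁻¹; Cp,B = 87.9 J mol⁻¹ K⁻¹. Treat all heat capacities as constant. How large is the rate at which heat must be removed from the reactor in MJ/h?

Q_out = 791 MJ/h

Extent of reaction ξ = 0.846 × 201 = 170.05 mol/min
Reaction term: ξ·ΔH°_rxn = 170.05 × -77.5 = -13179 kJ/min
Q = ΔH = -13179 kJ/min = -219.64 kW
Heat removed = 790.71 MJ/h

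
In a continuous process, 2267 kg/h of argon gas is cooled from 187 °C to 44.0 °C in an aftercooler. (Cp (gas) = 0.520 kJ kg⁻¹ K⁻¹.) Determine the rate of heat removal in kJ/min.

Q_c = 2810 kJ/min

Q = ṁ·Cp·ΔT = 2267 × 0.520 × (44.0 − 187) = -168570 kJ/h
Converting: 168570 / 3600 s = 46.826 kW
Cooling duty = 2809.6 kJ/min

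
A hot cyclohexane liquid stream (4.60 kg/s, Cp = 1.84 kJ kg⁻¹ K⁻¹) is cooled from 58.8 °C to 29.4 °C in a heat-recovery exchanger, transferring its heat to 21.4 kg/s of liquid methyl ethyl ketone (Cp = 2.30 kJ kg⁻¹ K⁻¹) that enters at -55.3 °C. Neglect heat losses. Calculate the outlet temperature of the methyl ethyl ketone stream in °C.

Heat released by hot stream: Q = 4.60 × 1.84 × (58.8 − 29.4) = 248.84 kJ/s
Energy balance on cold side (adiabatic exchanger): Q = ṁ_c·Cp_c·(T_c,out − T_c,in)
T_c,out = -55.3 + 248.84/(21.4 × 2.30) = -50.244 °C

T_c,out = -50.2 °C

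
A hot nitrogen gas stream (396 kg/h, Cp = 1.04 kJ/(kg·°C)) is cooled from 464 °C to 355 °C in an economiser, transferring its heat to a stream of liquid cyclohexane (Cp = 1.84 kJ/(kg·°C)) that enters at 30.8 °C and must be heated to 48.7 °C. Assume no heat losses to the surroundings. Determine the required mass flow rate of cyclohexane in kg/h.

Heat released by hot stream: Q = 396 × 1.04 × (464 − 355) = 44891 kJ/h
Energy balance on cold side (adiabatic exchanger): Q = ṁ_c·Cp_c·(T_c,out − T_c,in)
ṁ_c = 44891 / [1.84 × (48.7 − 30.8)] = 1363 kg/h

ṁ_c = 1360 kg/h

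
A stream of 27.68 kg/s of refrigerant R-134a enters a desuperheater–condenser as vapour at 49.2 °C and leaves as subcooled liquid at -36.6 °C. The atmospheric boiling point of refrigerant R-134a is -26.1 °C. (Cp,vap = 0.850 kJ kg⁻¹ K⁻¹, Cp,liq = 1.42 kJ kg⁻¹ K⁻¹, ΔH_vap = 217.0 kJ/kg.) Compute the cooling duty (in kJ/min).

vapour 49.2→-26.1 °C: -64.005 kJ/kg
condensation at -26.1 °C: -217 kJ/kg
liquid -26.1→-36.6 °C: -14.91 kJ/kg
Δh = -64.005 + -217 + -14.91 = -295.92 kJ/kg
Q = ṁ·Δh = 27.68 kg/s × -295.92 kJ/kg = -8190.9 kJ/s
|Q| = 8190.9 kW = 491460 kJ/min

Q_c = 491000 kJ/min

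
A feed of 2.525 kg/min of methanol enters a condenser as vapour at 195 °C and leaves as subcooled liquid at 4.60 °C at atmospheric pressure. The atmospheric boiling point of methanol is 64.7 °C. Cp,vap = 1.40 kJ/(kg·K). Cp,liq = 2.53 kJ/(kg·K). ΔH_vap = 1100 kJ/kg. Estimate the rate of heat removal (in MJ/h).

Q_c = 217 MJ/h

vapour 195→64.7 °C: -182.42 kJ/kg
condensation at 64.7 °C: -1100 kJ/kg
liquid 64.7→4.60 °C: -152.05 kJ/kg
Δh = -182.42 + -1100 + -152.05 = -1434.5 kJ/kg
Q = ṁ·Δh = 2.525 kg/min × -1434.5 kJ/kg = -3622 kJ/min
|Q| = 60.367 kW = 217.32 MJ/h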